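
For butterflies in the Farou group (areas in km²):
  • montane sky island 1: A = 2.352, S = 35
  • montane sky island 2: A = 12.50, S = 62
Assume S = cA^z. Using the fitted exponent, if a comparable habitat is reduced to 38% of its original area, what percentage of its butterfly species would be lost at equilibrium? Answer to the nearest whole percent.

28%

z = ln(62/35) / ln(12.5/2.352) = 0.5718 / 1.6705 = 0.3423
S_new/S_old = (A_new/A_old)^z = 0.38^0.3423 = exp(0.3423 × -0.9676) = 0.7181
Fraction lost = 1 − 0.7181 = 0.2819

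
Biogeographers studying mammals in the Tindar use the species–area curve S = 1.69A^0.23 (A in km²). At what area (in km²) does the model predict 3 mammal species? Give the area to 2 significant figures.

12 km²

3 = 1.69 × A^0.23  ⇒  A^0.23 = 3/1.69 = 1.775
ln A = ln(1.775) / 0.23 = 0.5739 / 0.23 = 2.4951
A = e^2.4951 ≈ 12.12 km²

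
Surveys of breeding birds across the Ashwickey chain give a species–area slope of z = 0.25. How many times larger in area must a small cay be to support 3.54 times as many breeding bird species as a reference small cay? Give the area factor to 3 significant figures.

157

(A₂/A₁)^0.25 = 3.54, so A₂/A₁ = 3.54^(1/0.25) = 3.54^4
ln(A₂/A₁) = ln 3.54 / 0.25 = 1.2641 / 0.25 = 5.0565
A₂/A₁ = e^5.0565 ≈ 157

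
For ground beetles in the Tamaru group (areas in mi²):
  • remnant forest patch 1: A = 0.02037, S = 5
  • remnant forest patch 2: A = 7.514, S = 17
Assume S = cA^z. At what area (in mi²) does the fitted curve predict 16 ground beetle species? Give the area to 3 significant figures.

z = ln(17/5) / ln(7.514/0.02037) = 1.2238 / 5.9105 = 0.2071
c = 5 / 0.02037^0.2071 = 5 / 0.4466 = 11.2
A = (16/11.2)^(1/0.2071) ⇒ ln A = ln(1.429)/0.2071 = 1.7240
A = e^1.7240 ≈ 5.607 mi²

5.61 mi²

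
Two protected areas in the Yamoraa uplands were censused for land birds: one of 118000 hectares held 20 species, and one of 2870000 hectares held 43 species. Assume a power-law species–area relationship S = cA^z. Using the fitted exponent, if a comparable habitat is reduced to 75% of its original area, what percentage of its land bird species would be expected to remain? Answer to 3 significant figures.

93.3%

z = ln(43/20) / ln(2870000/118000) = 0.7655 / 3.1914 = 0.2399
S_new/S_old = (A_new/A_old)^z = 0.75^0.2399 = exp(0.2399 × -0.2877) = 0.9333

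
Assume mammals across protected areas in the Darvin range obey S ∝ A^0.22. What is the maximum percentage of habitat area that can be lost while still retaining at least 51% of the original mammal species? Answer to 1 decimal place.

Need (A_new/A_old)^0.22 = 0.51, so A_new/A_old = 0.51^(1/0.22) = 0.51^4.545
ln(A_new/A_old) = ln 0.51 / 0.22 = -0.6733 / 0.22 = -3.0607
A_new/A_old = e^-3.0607 ≈ 0.04686
Fraction that can be lost = 1 − 0.04686 = 0.9531

95.3%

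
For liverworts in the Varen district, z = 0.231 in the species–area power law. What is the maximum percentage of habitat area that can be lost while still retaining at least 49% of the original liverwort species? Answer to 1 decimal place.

Need (A_new/A_old)^0.231 = 0.49, so A_new/A_old = 0.49^(1/0.231) = 0.49^4.329
ln(A_new/A_old) = ln 0.49 / 0.231 = -0.7133 / 0.231 = -3.0881
A_new/A_old = e^-3.0881 ≈ 0.04559
Fraction that can be lost = 1 − 0.04559 = 0.9544

95.4%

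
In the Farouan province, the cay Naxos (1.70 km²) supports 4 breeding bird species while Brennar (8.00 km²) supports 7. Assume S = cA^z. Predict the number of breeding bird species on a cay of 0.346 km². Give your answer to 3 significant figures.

z = ln(7/4) / ln(8/1.7) = 0.5596 / 1.5488 = 0.3613
c = 4 / 1.7^0.3613 = 4 / 1.211 = 3.302
S₃ = 3.302 × 0.346^0.3613 = 3.302 × 0.6815 ≈ 2.25

2.25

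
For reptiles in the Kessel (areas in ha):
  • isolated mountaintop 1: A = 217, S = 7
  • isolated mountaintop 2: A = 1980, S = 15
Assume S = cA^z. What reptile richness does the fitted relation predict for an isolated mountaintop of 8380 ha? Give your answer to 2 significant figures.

z = ln(15/7) / ln(1980/217) = 0.7621 / 2.2110 = 0.3447
c = 7 / 217^0.3447 = 7 / 6.389 = 1.096
S₃ = 1.096 × 8380^0.3447 = 1.096 × 22.51 ≈ 24.66

25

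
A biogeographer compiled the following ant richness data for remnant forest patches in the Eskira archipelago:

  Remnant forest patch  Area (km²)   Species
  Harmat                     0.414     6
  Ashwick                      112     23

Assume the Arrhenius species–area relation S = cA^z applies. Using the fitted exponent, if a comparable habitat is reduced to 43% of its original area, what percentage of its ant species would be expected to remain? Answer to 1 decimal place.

z = ln(23/6) / ln(112/0.414) = 1.3437 / 5.6004 = 0.2399
S_new/S_old = (A_new/A_old)^z = 0.43^0.2399 = exp(0.2399 × -0.8440) = 0.8167

81.7%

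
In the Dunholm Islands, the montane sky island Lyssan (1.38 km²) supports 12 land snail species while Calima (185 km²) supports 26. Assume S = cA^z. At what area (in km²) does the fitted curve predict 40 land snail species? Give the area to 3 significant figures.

z = ln(26/12) / ln(185/1.38) = 0.7732 / 4.8983 = 0.1578
c = 12 / 1.38^0.1578 = 12 / 1.052 = 11.41
A = (40/11.41)^(1/0.1578) ⇒ ln A = ln(3.507)/0.1578 = 7.9494
A = e^7.9494 ≈ 2834 km²

2830 km²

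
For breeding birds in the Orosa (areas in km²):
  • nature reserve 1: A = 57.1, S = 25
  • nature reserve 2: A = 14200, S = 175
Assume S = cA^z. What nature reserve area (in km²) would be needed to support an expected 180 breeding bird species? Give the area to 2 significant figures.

15000 km²

z = ln(175/25) / ln(14200/57.1) = 1.9459 / 5.5162 = 0.3528
c = 25 / 57.1^0.3528 = 25 / 4.166 = 6.002
A = (180/6.002)^(1/0.3528) ⇒ ln A = ln(29.99)/0.3528 = 9.6409
A = e^9.6409 ≈ 15380 km²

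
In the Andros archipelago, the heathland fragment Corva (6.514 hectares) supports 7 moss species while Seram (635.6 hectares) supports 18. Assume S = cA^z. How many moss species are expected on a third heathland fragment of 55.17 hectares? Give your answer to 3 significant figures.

z = ln(18/7) / ln(635.6/6.514) = 0.9445 / 4.5806 = 0.2062
c = 7 / 6.514^0.2062 = 7 / 1.472 = 4.757
S₃ = 4.757 × 55.17^0.2062 = 4.757 × 2.286 ≈ 10.87

10.9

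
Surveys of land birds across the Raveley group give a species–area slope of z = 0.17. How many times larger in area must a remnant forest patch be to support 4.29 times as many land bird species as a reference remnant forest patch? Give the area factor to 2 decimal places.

5252.15

(A₂/A₁)^0.17 = 4.29, so A₂/A₁ = 4.29^(1/0.17) = 4.29^5.882
ln(A₂/A₁) = ln 4.29 / 0.17 = 1.4563 / 0.17 = 8.5664
A₂/A₁ = e^8.5664 ≈ 5252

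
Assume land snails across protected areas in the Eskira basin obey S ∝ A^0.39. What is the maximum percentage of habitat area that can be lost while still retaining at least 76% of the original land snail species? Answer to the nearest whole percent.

51%

Need (A_new/A_old)^0.39 = 0.76, so A_new/A_old = 0.76^(1/0.39) = 0.76^2.564
ln(A_new/A_old) = ln 0.76 / 0.39 = -0.2744 / 0.39 = -0.7037
A_new/A_old = e^-0.7037 ≈ 0.4948
Fraction that can be lost = 1 − 0.4948 = 0.5052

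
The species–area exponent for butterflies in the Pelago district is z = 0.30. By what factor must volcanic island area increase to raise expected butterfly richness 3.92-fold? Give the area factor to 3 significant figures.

95.0

(A₂/A₁)^0.3 = 3.92, so A₂/A₁ = 3.92^(1/0.3) = 3.92^3.333
ln(A₂/A₁) = ln 3.92 / 0.3 = 1.3661 / 0.3 = 4.5536
A₂/A₁ = e^4.5536 ≈ 94.98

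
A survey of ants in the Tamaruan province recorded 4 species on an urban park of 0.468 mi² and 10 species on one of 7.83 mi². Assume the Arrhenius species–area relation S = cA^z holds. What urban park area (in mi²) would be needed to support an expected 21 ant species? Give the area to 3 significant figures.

76.6 mi²

z = ln(10/4) / ln(7.83/0.468) = 0.9163 / 2.8172 = 0.3252
c = 4 / 0.468^0.3252 = 4 / 0.7812 = 5.12
A = (21/5.12)^(1/0.3252) ⇒ ln A = ln(4.101)/0.3252 = 4.3391
A = e^4.3391 ≈ 76.64 mi²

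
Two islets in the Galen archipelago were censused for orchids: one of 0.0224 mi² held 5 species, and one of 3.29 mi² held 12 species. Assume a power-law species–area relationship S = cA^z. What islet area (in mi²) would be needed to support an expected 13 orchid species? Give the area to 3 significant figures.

z = ln(12/5) / ln(3.29/0.0224) = 0.8755 / 4.9896 = 0.1755
c = 5 / 0.0224^0.1755 = 5 / 0.5135 = 9.737
A = (13/9.737)^(1/0.1755) ⇒ ln A = ln(1.335)/0.1755 = 1.6471
A = e^1.6471 ≈ 5.192 mi²

5.19 mi²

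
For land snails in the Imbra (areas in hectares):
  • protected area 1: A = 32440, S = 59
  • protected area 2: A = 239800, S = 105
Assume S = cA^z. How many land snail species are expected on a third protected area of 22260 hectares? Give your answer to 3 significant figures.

z = ln(105/59) / ln(239800/32440) = 0.5764 / 2.0004 = 0.2882
c = 59 / 32440^0.2882 = 59 / 19.95 = 2.958
S₃ = 2.958 × 22260^0.2882 = 2.958 × 17.9 ≈ 52.93

52.9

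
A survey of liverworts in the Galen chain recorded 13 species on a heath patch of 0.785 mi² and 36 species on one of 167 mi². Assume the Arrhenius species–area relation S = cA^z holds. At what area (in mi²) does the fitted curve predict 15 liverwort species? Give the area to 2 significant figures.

1.7 mi²

z = ln(36/13) / ln(167/0.785) = 1.0186 / 5.3601 = 0.1900
c = 13 / 0.785^0.1900 = 13 / 0.955 = 13.61
A = (15/13.61)^(1/0.1900) ⇒ ln A = ln(1.102)/0.1900 = 0.5110
A = e^0.5110 ≈ 1.667 mi²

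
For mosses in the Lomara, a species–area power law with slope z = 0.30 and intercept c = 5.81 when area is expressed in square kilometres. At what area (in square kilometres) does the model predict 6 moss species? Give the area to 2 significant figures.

1.1 square kilometres

6 = 5.81 × A^0.3  ⇒  A^0.3 = 6/5.81 = 1.033
ln A = ln(1.033) / 0.3 = 0.0322 / 0.3 = 0.1073
A = e^0.1073 ≈ 1.113 square kilometres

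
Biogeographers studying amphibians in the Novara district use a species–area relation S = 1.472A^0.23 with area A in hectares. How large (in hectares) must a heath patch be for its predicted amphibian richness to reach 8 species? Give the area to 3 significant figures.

8 = 1.472 × A^0.23  ⇒  A^0.23 = 8/1.472 = 5.435
ln A = ln(5.435) / 0.23 = 1.6928 / 0.23 = 7.3601
A = e^7.3601 ≈ 1572 hectares

1570 hectares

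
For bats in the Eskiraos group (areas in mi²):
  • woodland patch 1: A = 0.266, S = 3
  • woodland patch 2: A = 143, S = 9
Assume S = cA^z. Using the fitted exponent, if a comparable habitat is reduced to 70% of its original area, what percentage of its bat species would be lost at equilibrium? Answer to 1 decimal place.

6.0%

z = ln(9/3) / ln(143/0.266) = 1.0986 / 6.2871 = 0.1747
S_new/S_old = (A_new/A_old)^z = 0.7^0.1747 = exp(0.1747 × -0.3567) = 0.9396
Fraction lost = 1 − 0.9396 = 0.06042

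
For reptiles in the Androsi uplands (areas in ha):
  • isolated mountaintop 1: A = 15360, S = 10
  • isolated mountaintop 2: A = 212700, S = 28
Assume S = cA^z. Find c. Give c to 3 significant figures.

z = ln(S₂/S₁) / ln(A₂/A₁) = ln(28/10) / ln(212700/15360) = 1.0296 / 2.6281 = 0.3918
c = S₁ / A₁^z = 10 / 15360^0.3918 = 10 / 43.66 = 0.229

0.229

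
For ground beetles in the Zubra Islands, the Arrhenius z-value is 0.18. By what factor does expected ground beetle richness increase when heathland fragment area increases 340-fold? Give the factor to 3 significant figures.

S₂/S₁ = (A₂/A₁)^z = 340^0.18
ln(S₂/S₁) = 0.18 × ln 340 = 0.18 × 5.8289 = 1.0492
S₂/S₁ = e^1.0492 ≈ 2.855

2.86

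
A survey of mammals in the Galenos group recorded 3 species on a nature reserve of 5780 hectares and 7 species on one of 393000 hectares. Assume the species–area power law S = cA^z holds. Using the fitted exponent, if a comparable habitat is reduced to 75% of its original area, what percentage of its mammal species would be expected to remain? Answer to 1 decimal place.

94.4%

z = ln(7/3) / ln(393000/5780) = 0.8473 / 4.2194 = 0.2008
S_new/S_old = (A_new/A_old)^z = 0.75^0.2008 = exp(0.2008 × -0.2877) = 0.9439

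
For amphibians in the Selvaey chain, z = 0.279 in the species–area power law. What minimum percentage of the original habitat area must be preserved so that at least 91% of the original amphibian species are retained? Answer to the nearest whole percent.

Need (A_new/A_old)^0.279 = 0.91, so A_new/A_old = 0.91^(1/0.279) = 0.91^3.584
ln(A_new/A_old) = ln 0.91 / 0.279 = -0.0943 / 0.279 = -0.3380
A_new/A_old = e^-0.3380 ≈ 0.7132

71%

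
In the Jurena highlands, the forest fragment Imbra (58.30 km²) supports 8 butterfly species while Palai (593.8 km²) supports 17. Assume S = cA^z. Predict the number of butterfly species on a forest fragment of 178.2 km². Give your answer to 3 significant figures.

11.5

z = ln(17/8) / ln(593.8/58.3) = 0.7538 / 2.3209 = 0.3248
c = 8 / 58.3^0.3248 = 8 / 3.745 = 2.136
S₃ = 2.136 × 178.2^0.3248 = 2.136 × 5.383 ≈ 11.5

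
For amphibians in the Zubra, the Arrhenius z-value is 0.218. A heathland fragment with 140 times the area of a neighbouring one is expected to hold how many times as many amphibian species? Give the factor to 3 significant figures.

2.94

S₂/S₁ = (A₂/A₁)^z = 140^0.218
ln(S₂/S₁) = 0.218 × ln 140 = 0.218 × 4.9416 = 1.0773
S₂/S₁ = e^1.0773 ≈ 2.937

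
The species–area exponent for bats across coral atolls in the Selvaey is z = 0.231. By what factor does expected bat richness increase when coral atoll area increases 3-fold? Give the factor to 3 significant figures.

1.29

S₂/S₁ = (A₂/A₁)^z = 3^0.231
ln(S₂/S₁) = 0.231 × ln 3 = 0.231 × 1.0986 = 0.2538
S₂/S₁ = e^0.2538 ≈ 1.289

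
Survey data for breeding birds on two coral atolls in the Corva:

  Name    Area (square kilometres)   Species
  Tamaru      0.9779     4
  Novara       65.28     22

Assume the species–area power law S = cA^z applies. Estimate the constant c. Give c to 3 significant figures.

4.04

z = ln(S₂/S₁) / ln(A₂/A₁) = ln(22/4) / ln(65.28/0.9779) = 1.7047 / 4.2010 = 0.4058
c = S₁ / A₁^z = 4 / 0.9779^0.4058 = 4 / 0.991 = 4.036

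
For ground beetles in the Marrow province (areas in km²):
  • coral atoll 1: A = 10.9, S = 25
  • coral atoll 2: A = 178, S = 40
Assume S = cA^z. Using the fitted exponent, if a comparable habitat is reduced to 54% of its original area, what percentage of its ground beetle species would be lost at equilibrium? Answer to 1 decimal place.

z = ln(40/25) / ln(178/10.9) = 0.4700 / 2.7930 = 0.1683
S_new/S_old = (A_new/A_old)^z = 0.54^0.1683 = exp(0.1683 × -0.6162) = 0.9015
Fraction lost = 1 − 0.9015 = 0.0985

9.8%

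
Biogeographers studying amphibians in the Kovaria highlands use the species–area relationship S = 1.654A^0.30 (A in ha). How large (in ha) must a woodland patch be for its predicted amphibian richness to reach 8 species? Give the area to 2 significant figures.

8 = 1.654 × A^0.3  ⇒  A^0.3 = 8/1.654 = 4.837
ln A = ln(4.837) / 0.3 = 1.5762 / 0.3 = 5.2541
A = e^5.2541 ≈ 191.4 ha

190 ha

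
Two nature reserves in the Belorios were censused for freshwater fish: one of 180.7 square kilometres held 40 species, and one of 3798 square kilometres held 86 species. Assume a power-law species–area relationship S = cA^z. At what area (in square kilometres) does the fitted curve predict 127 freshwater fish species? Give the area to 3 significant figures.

z = ln(86/40) / ln(3798/180.7) = 0.7655 / 3.0454 = 0.2514
c = 40 / 180.7^0.2514 = 40 / 3.692 = 10.83
A = (127/10.83)^(1/0.2514) ⇒ ln A = ln(11.72)/0.2514 = 9.7932
A = e^9.7932 ≈ 17911 square kilometres

17900 square kilometres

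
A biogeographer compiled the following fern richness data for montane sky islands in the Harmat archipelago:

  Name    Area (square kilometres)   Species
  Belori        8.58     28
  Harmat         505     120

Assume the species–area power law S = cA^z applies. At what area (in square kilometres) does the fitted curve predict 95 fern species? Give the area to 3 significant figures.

263 square kilometres

z = ln(120/28) / ln(505/8.58) = 1.4553 / 4.0751 = 0.3571
c = 28 / 8.58^0.3571 = 28 / 2.155 = 13
A = (95/13)^(1/0.3571) ⇒ ln A = ln(7.31)/0.3571 = 5.5704
A = e^5.5704 ≈ 262.5 square kilometres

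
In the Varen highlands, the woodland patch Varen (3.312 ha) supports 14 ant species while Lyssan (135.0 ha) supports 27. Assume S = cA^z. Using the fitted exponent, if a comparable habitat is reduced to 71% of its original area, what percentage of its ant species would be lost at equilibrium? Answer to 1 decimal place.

5.9%

z = ln(27/14) / ln(135/3.312) = 0.6568 / 3.7077 = 0.1771
S_new/S_old = (A_new/A_old)^z = 0.71^0.1771 = exp(0.1771 × -0.3425) = 0.9411
Fraction lost = 1 − 0.9411 = 0.05886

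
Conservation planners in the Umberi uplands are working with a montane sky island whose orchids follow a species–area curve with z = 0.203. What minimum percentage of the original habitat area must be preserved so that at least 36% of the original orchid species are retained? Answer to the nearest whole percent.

Need (A_new/A_old)^0.203 = 0.36, so A_new/A_old = 0.36^(1/0.203) = 0.36^4.926
ln(A_new/A_old) = ln 0.36 / 0.203 = -1.0217 / 0.203 = -5.0328
A_new/A_old = e^-5.0328 ≈ 0.006521

1%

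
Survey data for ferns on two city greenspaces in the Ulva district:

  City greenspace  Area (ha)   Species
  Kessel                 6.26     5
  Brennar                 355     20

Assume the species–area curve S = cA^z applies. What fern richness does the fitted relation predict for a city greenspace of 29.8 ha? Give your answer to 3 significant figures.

8.54

z = ln(20/5) / ln(355/6.26) = 1.3863 / 4.0379 = 0.3433
c = 5 / 6.26^0.3433 = 5 / 1.877 = 2.664
S₃ = 2.664 × 29.8^0.3433 = 2.664 × 3.207 ≈ 8.543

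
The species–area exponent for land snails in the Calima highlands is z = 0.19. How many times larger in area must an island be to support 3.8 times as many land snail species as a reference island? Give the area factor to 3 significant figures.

(A₂/A₁)^0.19 = 3.8, so A₂/A₁ = 3.8^(1/0.19) = 3.8^5.263
ln(A₂/A₁) = ln 3.8 / 0.19 = 1.3350 / 0.19 = 7.0263
A₂/A₁ = e^7.0263 ≈ 1126

1130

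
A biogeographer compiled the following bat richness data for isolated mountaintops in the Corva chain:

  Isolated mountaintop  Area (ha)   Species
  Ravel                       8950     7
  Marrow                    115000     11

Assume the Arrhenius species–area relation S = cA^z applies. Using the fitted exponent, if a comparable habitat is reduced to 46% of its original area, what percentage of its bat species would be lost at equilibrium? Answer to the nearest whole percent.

13%

z = ln(11/7) / ln(115000/8950) = 0.4520 / 2.5533 = 0.1770
S_new/S_old = (A_new/A_old)^z = 0.46^0.1770 = exp(0.1770 × -0.7765) = 0.8716
Fraction lost = 1 − 0.8716 = 0.1284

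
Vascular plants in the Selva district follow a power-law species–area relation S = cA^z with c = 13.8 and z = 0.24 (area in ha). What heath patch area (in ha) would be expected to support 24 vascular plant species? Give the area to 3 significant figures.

10.0 ha

24 = 13.8 × A^0.24  ⇒  A^0.24 = 24/13.8 = 1.739
ln A = ln(1.739) / 0.24 = 0.5534 / 0.24 = 2.3058
A = e^2.3058 ≈ 10.03 ha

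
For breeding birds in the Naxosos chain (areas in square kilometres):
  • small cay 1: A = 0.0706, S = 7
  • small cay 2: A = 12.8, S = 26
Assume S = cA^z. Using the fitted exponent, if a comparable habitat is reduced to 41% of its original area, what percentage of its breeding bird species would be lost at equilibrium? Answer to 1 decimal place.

z = ln(26/7) / ln(12.8/0.0706) = 1.3122 / 5.2002 = 0.2523
S_new/S_old = (A_new/A_old)^z = 0.41^0.2523 = exp(0.2523 × -0.8916) = 0.7985
Fraction lost = 1 − 0.7985 = 0.2015

20.1%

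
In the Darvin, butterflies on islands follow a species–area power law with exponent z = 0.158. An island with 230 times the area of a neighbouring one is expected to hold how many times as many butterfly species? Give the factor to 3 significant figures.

S₂/S₁ = (A₂/A₁)^z = 230^0.158
ln(S₂/S₁) = 0.158 × ln 230 = 0.158 × 5.4381 = 0.8592
S₂/S₁ = e^0.8592 ≈ 2.361

2.36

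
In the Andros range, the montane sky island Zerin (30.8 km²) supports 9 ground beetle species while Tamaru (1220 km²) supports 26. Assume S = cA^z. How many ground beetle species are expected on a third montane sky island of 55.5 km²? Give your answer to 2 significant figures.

11

z = ln(26/9) / ln(1220/30.8) = 1.0609 / 3.6791 = 0.2884
c = 9 / 30.8^0.2884 = 9 / 2.687 = 3.35
S₃ = 3.35 × 55.5^0.2884 = 3.35 × 3.184 ≈ 10.67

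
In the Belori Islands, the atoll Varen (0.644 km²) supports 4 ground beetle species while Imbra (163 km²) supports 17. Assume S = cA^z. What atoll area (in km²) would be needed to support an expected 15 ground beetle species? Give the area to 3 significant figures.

z = ln(17/4) / ln(163/0.644) = 1.4469 / 5.5338 = 0.2615
c = 4 / 0.644^0.2615 = 4 / 0.8913 = 4.488
A = (15/4.488)^(1/0.2615) ⇒ ln A = ln(3.342)/0.2615 = 4.6151
A = e^4.6151 ≈ 101 km²

101 km²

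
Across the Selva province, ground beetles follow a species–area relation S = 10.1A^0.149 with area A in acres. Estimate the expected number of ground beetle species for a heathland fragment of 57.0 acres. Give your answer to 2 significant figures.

18

S = 10.1 × 57^0.149 = 10.1 × 1.827 ≈ 18.45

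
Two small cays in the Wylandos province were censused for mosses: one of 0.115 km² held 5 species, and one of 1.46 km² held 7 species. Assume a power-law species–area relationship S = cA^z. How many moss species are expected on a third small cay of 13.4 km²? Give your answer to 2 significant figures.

z = ln(7/5) / ln(1.46/0.115) = 0.3365 / 2.5413 = 0.1324
c = 5 / 0.115^0.1324 = 5 / 0.751 = 6.658
S₃ = 6.658 × 13.4^0.1324 = 6.658 × 1.41 ≈ 9.388

9.4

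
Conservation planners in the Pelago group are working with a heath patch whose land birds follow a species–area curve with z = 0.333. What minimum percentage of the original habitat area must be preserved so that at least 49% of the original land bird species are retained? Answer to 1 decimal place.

11.7%

Need (A_new/A_old)^0.333 = 0.49, so A_new/A_old = 0.49^(1/0.333) = 0.49^3.003
ln(A_new/A_old) = ln 0.49 / 0.333 = -0.7133 / 0.333 = -2.1422
A_new/A_old = e^-2.1422 ≈ 0.1174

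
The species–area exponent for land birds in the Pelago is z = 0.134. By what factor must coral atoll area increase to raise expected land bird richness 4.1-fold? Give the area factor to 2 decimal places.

(A₂/A₁)^0.134 = 4.1, so A₂/A₁ = 4.1^(1/0.134) = 4.1^7.463
ln(A₂/A₁) = ln 4.1 / 0.134 = 1.4110 / 0.134 = 10.5298
A₂/A₁ = e^10.5298 ≈ 37412

37412.25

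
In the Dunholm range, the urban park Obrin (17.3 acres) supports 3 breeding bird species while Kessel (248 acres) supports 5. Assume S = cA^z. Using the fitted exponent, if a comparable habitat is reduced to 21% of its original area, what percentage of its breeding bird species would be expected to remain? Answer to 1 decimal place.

74.1%

z = ln(5/3) / ln(248/17.3) = 0.5108 / 2.6627 = 0.1918
S_new/S_old = (A_new/A_old)^z = 0.21^0.1918 = exp(0.1918 × -1.5606) = 0.7413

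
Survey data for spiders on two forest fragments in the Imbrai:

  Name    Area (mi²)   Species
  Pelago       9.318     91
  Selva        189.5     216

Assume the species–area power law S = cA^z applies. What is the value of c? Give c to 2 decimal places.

z = ln(S₂/S₁) / ln(A₂/A₁) = ln(216/91) / ln(189.5/9.318) = 0.8644 / 3.0124 = 0.2869
c = S₁ / A₁^z = 91 / 9.318^0.2869 = 91 / 1.897 = 47.96

47.96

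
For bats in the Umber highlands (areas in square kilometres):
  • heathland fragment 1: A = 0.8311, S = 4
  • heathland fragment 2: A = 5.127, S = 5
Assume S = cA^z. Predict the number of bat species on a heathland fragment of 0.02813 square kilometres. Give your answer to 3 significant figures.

z = ln(5/4) / ln(5.127/0.8311) = 0.2231 / 1.8195 = 0.1226
c = 4 / 0.8311^0.1226 = 4 / 0.9776 = 4.092
S₃ = 4.092 × 0.02813^0.1226 = 4.092 × 0.6454 ≈ 2.641

2.64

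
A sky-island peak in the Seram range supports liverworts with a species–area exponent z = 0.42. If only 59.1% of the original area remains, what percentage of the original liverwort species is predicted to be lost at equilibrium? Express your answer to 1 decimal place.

S_new/S_old = (A_new/A_old)^z = 0.591^0.42
= exp(0.42 × ln 0.591) = exp(0.42 × -0.5259) = exp(-0.2209) ≈ 0.8018
Fraction lost = 1 − 0.8018 = 0.1982

19.8%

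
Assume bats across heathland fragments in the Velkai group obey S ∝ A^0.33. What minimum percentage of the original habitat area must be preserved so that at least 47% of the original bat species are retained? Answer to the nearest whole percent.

Need (A_new/A_old)^0.33 = 0.47, so A_new/A_old = 0.47^(1/0.33) = 0.47^3.03
ln(A_new/A_old) = ln 0.47 / 0.33 = -0.7550 / 0.33 = -2.2879
A_new/A_old = e^-2.2879 ≈ 0.1015

10%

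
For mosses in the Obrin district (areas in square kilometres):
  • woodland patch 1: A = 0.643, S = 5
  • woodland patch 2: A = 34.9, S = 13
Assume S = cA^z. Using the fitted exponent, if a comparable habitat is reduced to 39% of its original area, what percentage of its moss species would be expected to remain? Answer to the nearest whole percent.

z = ln(13/5) / ln(34.9/0.643) = 0.9555 / 3.9941 = 0.2392
S_new/S_old = (A_new/A_old)^z = 0.39^0.2392 = exp(0.2392 × -0.9416) = 0.7983

80%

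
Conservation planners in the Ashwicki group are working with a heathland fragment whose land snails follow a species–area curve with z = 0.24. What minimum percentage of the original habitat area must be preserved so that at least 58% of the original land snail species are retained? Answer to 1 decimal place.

Need (A_new/A_old)^0.24 = 0.58, so A_new/A_old = 0.58^(1/0.24) = 0.58^4.167
ln(A_new/A_old) = ln 0.58 / 0.24 = -0.5447 / 0.24 = -2.2697
A_new/A_old = e^-2.2697 ≈ 0.1033

10.3%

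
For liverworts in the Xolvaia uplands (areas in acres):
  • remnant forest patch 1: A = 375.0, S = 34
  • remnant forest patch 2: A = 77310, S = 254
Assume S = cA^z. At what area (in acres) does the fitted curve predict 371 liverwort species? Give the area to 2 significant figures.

210000 acres

z = ln(254/34) / ln(77310/375) = 2.0110 / 5.3287 = 0.3774
c = 34 / 375^0.3774 = 34 / 9.363 = 3.631
A = (371/3.631)^(1/0.3774) ⇒ ln A = ln(102.2)/0.3774 = 12.2595
A = e^12.2595 ≈ 210976 acres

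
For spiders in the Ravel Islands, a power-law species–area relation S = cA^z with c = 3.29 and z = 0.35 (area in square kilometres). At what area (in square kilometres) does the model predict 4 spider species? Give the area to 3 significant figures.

1.75 square kilometres

4 = 3.29 × A^0.35  ⇒  A^0.35 = 4/3.29 = 1.216
ln A = ln(1.216) / 0.35 = 0.1954 / 0.35 = 0.5583
A = e^0.5583 ≈ 1.748 square kilometres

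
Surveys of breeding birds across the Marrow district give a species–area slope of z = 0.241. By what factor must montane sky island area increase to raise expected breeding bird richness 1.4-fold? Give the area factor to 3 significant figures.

(A₂/A₁)^0.241 = 1.4, so A₂/A₁ = 1.4^(1/0.241) = 1.4^4.149
ln(A₂/A₁) = ln 1.4 / 0.241 = 0.3365 / 0.241 = 1.3962
A₂/A₁ = e^1.3962 ≈ 4.04

4.04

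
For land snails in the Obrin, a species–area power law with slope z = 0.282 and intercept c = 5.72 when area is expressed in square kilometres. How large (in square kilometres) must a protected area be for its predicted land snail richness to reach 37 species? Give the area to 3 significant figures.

37 = 5.72 × A^0.282  ⇒  A^0.282 = 37/5.72 = 6.469
ln A = ln(6.469) / 0.282 = 1.8669 / 0.282 = 6.6204
A = e^6.6204 ≈ 750.2 square kilometres

750 square kilometres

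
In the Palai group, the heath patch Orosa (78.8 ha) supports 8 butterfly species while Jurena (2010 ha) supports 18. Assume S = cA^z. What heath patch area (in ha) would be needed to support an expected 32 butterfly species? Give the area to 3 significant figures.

20000 ha

z = ln(18/8) / ln(2010/78.8) = 0.8109 / 3.2390 = 0.2504
c = 8 / 78.8^0.2504 = 8 / 2.984 = 2.681
A = (32/2.681)^(1/0.2504) ⇒ ln A = ln(11.94)/0.2504 = 9.9040
A = e^9.9040 ≈ 20010 ha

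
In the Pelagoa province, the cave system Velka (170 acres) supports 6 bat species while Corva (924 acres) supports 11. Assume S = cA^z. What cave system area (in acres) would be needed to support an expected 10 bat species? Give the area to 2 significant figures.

710 acres

z = ln(11/6) / ln(924/170) = 0.6061 / 1.6929 = 0.3580
c = 6 / 170^0.3580 = 6 / 6.289 = 0.954
A = (10/0.954)^(1/0.3580) ⇒ ln A = ln(10.48)/0.3580 = 6.5625
A = e^6.5625 ≈ 708 acres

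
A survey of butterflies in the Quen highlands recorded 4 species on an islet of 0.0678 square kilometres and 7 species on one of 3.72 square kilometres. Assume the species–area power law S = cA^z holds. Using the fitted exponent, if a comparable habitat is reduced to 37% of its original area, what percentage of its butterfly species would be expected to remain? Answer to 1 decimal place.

z = ln(7/4) / ln(3.72/0.0678) = 0.5596 / 4.0049 = 0.1397
S_new/S_old = (A_new/A_old)^z = 0.37^0.1397 = exp(0.1397 × -0.9943) = 0.8703

87.0%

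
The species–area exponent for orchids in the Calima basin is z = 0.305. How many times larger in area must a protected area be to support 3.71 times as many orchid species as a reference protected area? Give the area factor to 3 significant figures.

(A₂/A₁)^0.305 = 3.71, so A₂/A₁ = 3.71^(1/0.305) = 3.71^3.279
ln(A₂/A₁) = ln 3.71 / 0.305 = 1.3110 / 0.305 = 4.2985
A₂/A₁ = e^4.2985 ≈ 73.59

73.6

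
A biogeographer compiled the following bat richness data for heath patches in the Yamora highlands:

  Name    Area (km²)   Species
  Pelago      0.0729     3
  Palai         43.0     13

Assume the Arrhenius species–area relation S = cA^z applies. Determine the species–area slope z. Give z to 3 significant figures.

Taking logs: ln S = ln c + z ln A, so z = (ln S₂ − ln S₁)/(ln A₂ − ln A₁).
z = ln(13/3) / ln(43/0.0729) = ln(4.333) / ln(589.8) = 1.4663 / 6.3799 = 0.2298

0.230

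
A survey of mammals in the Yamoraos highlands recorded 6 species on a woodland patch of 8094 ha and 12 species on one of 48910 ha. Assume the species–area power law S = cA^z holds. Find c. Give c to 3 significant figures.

0.187

z = ln(S₂/S₁) / ln(A₂/A₁) = ln(12/6) / ln(48910/8094) = 0.6931 / 1.7989 = 0.3853
c = S₁ / A₁^z = 6 / 8094^0.3853 = 6 / 32.06 = 0.1872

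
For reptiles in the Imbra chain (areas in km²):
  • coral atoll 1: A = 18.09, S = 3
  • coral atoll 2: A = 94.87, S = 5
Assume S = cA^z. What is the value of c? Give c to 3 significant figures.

z = ln(S₂/S₁) / ln(A₂/A₁) = ln(5/3) / ln(94.87/18.09) = 0.5108 / 1.6571 = 0.3083
c = S₁ / A₁^z = 3 / 18.09^0.3083 = 3 / 2.441 = 1.229

1.23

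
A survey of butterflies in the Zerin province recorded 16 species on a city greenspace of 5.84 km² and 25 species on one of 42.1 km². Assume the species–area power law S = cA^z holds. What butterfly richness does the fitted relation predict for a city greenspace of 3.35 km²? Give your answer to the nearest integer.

14

z = ln(25/16) / ln(42.1/5.84) = 0.4463 / 1.9753 = 0.2259
c = 16 / 5.84^0.2259 = 16 / 1.49 = 10.74
S₃ = 10.74 × 3.35^0.2259 = 10.74 × 1.314 ≈ 14.11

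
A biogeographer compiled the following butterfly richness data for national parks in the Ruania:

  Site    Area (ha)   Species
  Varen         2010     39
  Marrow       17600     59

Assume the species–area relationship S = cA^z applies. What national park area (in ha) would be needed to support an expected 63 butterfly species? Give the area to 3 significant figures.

24800 ha

z = ln(59/39) / ln(17600/2010) = 0.4140 / 2.1698 = 0.1908
c = 39 / 2010^0.1908 = 39 / 4.268 = 9.138
A = (63/9.138)^(1/0.1908) ⇒ ln A = ln(6.894)/0.1908 = 10.1195
A = e^10.1195 ≈ 24822 ha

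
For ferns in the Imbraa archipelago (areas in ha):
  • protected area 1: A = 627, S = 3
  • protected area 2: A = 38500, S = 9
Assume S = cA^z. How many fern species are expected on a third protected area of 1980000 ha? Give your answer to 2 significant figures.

26

z = ln(9/3) / ln(38500/627) = 1.0986 / 4.1175 = 0.2668
c = 3 / 627^0.2668 = 3 / 5.576 = 0.538
S₃ = 0.538 × 1980000^0.2668 = 0.538 × 47.87 ≈ 25.75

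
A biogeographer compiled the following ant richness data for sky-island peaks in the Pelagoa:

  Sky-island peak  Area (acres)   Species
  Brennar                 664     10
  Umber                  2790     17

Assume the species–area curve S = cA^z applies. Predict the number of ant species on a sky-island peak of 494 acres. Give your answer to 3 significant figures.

8.96

z = ln(17/10) / ln(2790/664) = 0.5306 / 1.4355 = 0.3696
c = 10 / 664^0.3696 = 10 / 11.05 = 0.9053
S₃ = 0.9053 × 494^0.3696 = 0.9053 × 9.902 ≈ 8.964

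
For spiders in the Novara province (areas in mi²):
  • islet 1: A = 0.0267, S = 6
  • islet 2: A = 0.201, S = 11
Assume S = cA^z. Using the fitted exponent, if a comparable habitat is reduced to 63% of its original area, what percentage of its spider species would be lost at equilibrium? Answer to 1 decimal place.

13.0%

z = ln(11/6) / ln(0.201/0.0267) = 0.6061 / 2.0186 = 0.3003
S_new/S_old = (A_new/A_old)^z = 0.63^0.3003 = exp(0.3003 × -0.4620) = 0.8705
Fraction lost = 1 − 0.8705 = 0.1295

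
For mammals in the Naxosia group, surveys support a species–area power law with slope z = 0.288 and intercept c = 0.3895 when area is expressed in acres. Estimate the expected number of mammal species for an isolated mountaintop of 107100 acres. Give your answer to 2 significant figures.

11

S = 0.3895 × 107100^0.288
ln S = ln 0.3895 + 0.288 × ln 107100 = -0.9429 + 0.288 × 11.5815 = 2.3926
S = e^2.3926 ≈ 10.94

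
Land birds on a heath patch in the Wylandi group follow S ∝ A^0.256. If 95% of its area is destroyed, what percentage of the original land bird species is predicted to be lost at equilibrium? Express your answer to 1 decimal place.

53.6%

S_new/S_old = (A_new/A_old)^z = 0.05^0.256
= exp(0.256 × ln 0.05) = exp(0.256 × -2.9957) = exp(-0.7669) ≈ 0.4644
Fraction lost = 1 − 0.4644 = 0.5356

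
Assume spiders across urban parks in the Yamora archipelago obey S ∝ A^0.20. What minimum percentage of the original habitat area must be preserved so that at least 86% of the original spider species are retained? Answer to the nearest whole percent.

47%

Need (A_new/A_old)^0.2 = 0.86, so A_new/A_old = 0.86^(1/0.2) = 0.86^5
ln(A_new/A_old) = ln 0.86 / 0.2 = -0.1508 / 0.2 = -0.7541
A_new/A_old = e^-0.7541 ≈ 0.4704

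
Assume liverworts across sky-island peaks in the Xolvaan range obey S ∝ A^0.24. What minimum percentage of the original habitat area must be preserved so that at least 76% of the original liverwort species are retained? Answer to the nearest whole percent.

Need (A_new/A_old)^0.24 = 0.76, so A_new/A_old = 0.76^(1/0.24) = 0.76^4.167
ln(A_new/A_old) = ln 0.76 / 0.24 = -0.2744 / 0.24 = -1.1435
A_new/A_old = e^-1.1435 ≈ 0.3187

32%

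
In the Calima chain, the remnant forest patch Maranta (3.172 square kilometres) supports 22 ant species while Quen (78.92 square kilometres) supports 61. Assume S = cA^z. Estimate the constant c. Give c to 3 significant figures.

z = ln(S₂/S₁) / ln(A₂/A₁) = ln(61/22) / ln(78.92/3.172) = 1.0198 / 3.2141 = 0.3173
c = S₁ / A₁^z = 22 / 3.172^0.3173 = 22 / 1.442 = 15.25

15.3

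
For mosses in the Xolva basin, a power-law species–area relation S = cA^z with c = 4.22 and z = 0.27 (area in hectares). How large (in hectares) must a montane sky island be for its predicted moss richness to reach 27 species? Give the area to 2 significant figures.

970 hectares

27 = 4.22 × A^0.27  ⇒  A^0.27 = 27/4.22 = 6.398
ln A = ln(6.398) / 0.27 = 1.8560 / 0.27 = 6.8741
A = e^6.8741 ≈ 966.9 hectares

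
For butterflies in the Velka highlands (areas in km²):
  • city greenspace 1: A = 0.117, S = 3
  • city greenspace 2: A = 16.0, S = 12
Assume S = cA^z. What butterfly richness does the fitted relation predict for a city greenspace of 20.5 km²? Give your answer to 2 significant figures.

z = ln(12/3) / ln(16/0.117) = 1.3863 / 4.9182 = 0.2819
c = 3 / 0.117^0.2819 = 3 / 0.5462 = 5.493
S₃ = 5.493 × 20.5^0.2819 = 5.493 × 2.343 ≈ 12.87

13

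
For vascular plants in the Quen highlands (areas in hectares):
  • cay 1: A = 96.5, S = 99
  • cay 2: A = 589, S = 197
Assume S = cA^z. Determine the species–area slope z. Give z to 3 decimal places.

Taking logs: ln S = ln c + z ln A, so z = (ln S₂ − ln S₁)/(ln A₂ − ln A₁).
z = ln(197/99) / ln(589/96.5) = ln(1.99) / ln(6.104) = 0.6881 / 1.8089 = 0.3804

0.380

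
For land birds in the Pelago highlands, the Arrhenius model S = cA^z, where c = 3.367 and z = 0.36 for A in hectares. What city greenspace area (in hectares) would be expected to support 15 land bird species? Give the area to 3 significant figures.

63.4 hectares

15 = 3.367 × A^0.36  ⇒  A^0.36 = 15/3.367 = 4.455
ln A = ln(4.455) / 0.36 = 1.4940 / 0.36 = 4.1501
A = e^4.1501 ≈ 63.44 hectares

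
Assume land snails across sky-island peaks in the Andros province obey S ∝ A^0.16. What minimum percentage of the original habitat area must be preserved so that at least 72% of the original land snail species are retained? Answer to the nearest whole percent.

13%

Need (A_new/A_old)^0.16 = 0.72, so A_new/A_old = 0.72^(1/0.16) = 0.72^6.25
ln(A_new/A_old) = ln 0.72 / 0.16 = -0.3285 / 0.16 = -2.0532
A_new/A_old = e^-2.0532 ≈ 0.1283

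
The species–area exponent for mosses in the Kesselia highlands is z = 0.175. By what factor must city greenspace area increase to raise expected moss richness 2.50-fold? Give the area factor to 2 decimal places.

187.91

(A₂/A₁)^0.175 = 2.5, so A₂/A₁ = 2.5^(1/0.175) = 2.5^5.714
ln(A₂/A₁) = ln 2.5 / 0.175 = 0.9163 / 0.175 = 5.2359
A₂/A₁ = e^5.2359 ≈ 187.9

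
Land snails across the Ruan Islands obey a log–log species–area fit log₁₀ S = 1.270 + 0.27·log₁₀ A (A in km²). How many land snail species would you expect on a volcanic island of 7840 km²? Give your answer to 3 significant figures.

210

S = 18.62 × 7840^0.27
ln S = ln 18.62 + 0.27 × ln 7840 = 2.9243 + 0.27 × 8.9670 = 5.3454
S = e^5.3454 ≈ 209.6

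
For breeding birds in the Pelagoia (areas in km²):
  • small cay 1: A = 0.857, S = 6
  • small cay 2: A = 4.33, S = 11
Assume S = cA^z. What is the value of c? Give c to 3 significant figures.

6.36

z = ln(S₂/S₁) / ln(A₂/A₁) = ln(11/6) / ln(4.33/0.857) = 0.6061 / 1.6199 = 0.3742
c = S₁ / A₁^z = 6 / 0.857^0.3742 = 6 / 0.9439 = 6.357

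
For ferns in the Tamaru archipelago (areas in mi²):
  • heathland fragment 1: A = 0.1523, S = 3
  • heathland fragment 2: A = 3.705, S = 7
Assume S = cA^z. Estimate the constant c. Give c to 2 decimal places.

z = ln(S₂/S₁) / ln(A₂/A₁) = ln(7/3) / ln(3.705/0.1523) = 0.8473 / 3.1916 = 0.2655
c = S₁ / A₁^z = 3 / 0.1523^0.2655 = 3 / 0.6068 = 4.944

4.94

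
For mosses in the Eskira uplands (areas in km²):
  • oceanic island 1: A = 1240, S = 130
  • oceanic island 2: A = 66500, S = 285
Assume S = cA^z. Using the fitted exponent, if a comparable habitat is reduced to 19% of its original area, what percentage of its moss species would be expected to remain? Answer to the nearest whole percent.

z = ln(285/130) / ln(66500/1240) = 0.7850 / 3.9821 = 0.1971
S_new/S_old = (A_new/A_old)^z = 0.19^0.1971 = exp(0.1971 × -1.6607) = 0.7208

72%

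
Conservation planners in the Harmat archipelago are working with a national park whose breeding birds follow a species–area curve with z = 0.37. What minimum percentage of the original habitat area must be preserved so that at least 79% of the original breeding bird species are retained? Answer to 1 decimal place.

52.9%

Need (A_new/A_old)^0.37 = 0.79, so A_new/A_old = 0.79^(1/0.37) = 0.79^2.703
ln(A_new/A_old) = ln 0.79 / 0.37 = -0.2357 / 0.37 = -0.6371
A_new/A_old = e^-0.6371 ≈ 0.5288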